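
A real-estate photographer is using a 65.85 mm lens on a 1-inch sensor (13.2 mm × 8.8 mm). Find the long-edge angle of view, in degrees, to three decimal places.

11.447°

Angle of view α = 2·arctan(w/2f) with w = 13.2 mm and f = 65.85 mm.
w/2f = 0.10023; arctan(0.10023) ≈ 5.7235°, so α ≈ 11.4470°.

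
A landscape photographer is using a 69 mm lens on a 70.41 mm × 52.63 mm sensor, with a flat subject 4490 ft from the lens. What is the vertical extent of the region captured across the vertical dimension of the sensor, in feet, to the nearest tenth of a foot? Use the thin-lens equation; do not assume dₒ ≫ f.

dₒ: 4490 ft × 304.8 mm/ft = 1368551.96 mm.
Similar triangles through the lens centre give W/dₒ = h/dᵢ; with 1/f = 1/dₒ + 1/dᵢ this gives W = h·(dₒ − f)/f.
W = 52.63 mm × (1.36855e+06 − 69) / 69 = 52.63 × 19833.0863 ≈ 1043815.333 mm = 1043815.333/304.8 ft = 3424.59 ft.

3424.6 ft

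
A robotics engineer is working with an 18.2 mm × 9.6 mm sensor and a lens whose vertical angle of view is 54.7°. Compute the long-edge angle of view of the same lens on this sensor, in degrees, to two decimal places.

From the vertical AOV: f = 9.6 / (2·tan(27.35°)) = 9.6 / 1.03449 ≈ 9.2800 mm.
Long-edge AOV = 2·arctan(18.2 / (2 × 9.2800)) = 2·arctan(0.98061) ≈ 88.8781°.

88.88°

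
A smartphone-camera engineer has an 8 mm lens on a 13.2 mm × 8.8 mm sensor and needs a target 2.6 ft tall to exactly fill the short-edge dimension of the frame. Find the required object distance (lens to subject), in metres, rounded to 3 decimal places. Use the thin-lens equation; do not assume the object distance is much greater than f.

W: 2.6 ft × 304.8 mm/ft = 792.48 mm.
Magnification m = h/W = dᵢ/dₒ; combined with 1/f = 1/dₒ + 1/dᵢ this gives dₒ = f·(1 + W/h).
dₒ = 8 mm × (1 + 792.48/8.8) = 8 × 91.0545 ≈ 728.436 mm = 0.728436 m.

0.728 m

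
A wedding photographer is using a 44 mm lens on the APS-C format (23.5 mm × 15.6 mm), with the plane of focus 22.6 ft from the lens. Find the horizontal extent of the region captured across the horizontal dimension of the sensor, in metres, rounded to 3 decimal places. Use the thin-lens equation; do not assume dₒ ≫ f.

3.656 m

dₒ: 22.6 ft × 304.8 mm/ft = 6888.48 mm.
Similar triangles through the lens centre give W/dₒ = w/dᵢ; with 1/f = 1/dₒ + 1/dᵢ this gives W = w·(dₒ − f)/f.
W = 23.5 mm × (6888.48 − 44) / 44 = 23.5 × 155.5564 ≈ 3655.574 mm = 3.65557 m.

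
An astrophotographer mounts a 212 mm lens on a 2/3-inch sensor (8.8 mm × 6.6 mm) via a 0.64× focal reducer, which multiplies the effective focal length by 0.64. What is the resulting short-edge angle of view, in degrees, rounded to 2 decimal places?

Effective focal length f = 212 × 0.64 = 135.68 mm.
α = 2·arctan(6.6 / (2 × 135.68)) = 2·arctan(0.02432) ≈ 2.7865°.

2.79°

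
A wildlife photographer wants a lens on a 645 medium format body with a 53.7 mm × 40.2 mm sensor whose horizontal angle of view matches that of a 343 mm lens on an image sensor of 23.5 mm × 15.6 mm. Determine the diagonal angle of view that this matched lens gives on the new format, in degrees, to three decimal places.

Equal horizontal AOV ⇒ f₂ = f₁ · 53.7/23.5 = 343 × 2.28511 ≈ 783.7915 mm.
Sensor diagonal = √(53.7² + 40.2²) = √4499.7300 ≈ 67.0800 mm.
Diagonal AOV on the new format = 2·arctan(67.0800 / (2 × 783.7915)) = 2·arctan(0.04279) ≈ 4.9006°.

4.901°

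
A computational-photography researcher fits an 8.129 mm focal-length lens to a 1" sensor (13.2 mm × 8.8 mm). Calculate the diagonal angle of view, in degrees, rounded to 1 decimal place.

Sensor diagonal = √(13.2² + 8.8²) = √251.6800 ≈ 15.8644 mm.
Angle of view α = 2·arctan(d/2f) with d = 15.8644 mm and f = 8.129 mm.
d/2f = 0.97579; arctan(0.97579) ≈ 44.2980°, so α ≈ 88.5961°.

88.6°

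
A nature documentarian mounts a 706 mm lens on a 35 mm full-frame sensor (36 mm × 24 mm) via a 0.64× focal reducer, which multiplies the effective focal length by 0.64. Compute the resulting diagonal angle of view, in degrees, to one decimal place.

5.5°

Effective focal length f = 706 × 0.64 = 451.84 mm.
Sensor diagonal = √(36² + 24²) = √1872.0000 ≈ 43.2666 mm.
α = 2·arctan(43.267 / (2 × 451.84)) = 2·arctan(0.04788) ≈ 5.4823°.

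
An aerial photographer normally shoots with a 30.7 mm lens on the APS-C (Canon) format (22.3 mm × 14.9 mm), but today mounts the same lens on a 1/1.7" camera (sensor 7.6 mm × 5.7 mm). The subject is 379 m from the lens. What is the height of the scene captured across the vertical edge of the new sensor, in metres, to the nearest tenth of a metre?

The focal length stays 30.7 mm; the relevant sensor dimension is now h = 5.7 mm. Object distance dₒ = 379 m = 379000 mm.
Thin-lens field height W = h·(dₒ − f)/f = 5.7 × (379000 − 30.7)/30.7 ≈ 70362.378 mm = 70.3624 m.

70.4 m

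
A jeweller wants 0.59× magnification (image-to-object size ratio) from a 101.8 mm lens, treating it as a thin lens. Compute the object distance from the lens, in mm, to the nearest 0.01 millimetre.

274.34 mm

With m = dᵢ/dₒ and 1/f = 1/dₒ + 1/dᵢ, substituting dᵢ = m·dₒ gives 1/f = (1 + 1/m)/dₒ, hence dₒ = f·(1 + 1/m).
dₒ = 101.8 × (1 + 1/0.59) = 101.8 × 2.69492 ≈ 274.342 mm.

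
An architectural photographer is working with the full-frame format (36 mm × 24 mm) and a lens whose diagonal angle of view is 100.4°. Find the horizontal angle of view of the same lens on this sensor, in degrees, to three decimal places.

Sensor diagonal = √(36² + 24²) = √1872.0000 ≈ 43.2666 mm.
From the diagonal AOV: f = 43.2666 / (2·tan(50.2°)) = 43.2666 / 2.40047 ≈ 18.0242 mm.
Horizontal AOV = 2·arctan(36 / (2 × 18.0242)) = 2·arctan(0.99866) ≈ 89.9230°.

89.923°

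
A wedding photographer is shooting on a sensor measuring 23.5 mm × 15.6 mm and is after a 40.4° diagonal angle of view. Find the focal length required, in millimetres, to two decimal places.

38.33 mm

Sensor diagonal = √(23.5² + 15.6²) = √795.6100 ≈ 28.2066 mm.
From α = 2·arctan(d/2f) we get f = d / (2·tan(α/2)).
With d = 28.2066 mm and α/2 = 20.2°, tan(α/2) ≈ 0.36793, so f ≈ 28.2066 / 0.73586 ≈ 38.3316 mm.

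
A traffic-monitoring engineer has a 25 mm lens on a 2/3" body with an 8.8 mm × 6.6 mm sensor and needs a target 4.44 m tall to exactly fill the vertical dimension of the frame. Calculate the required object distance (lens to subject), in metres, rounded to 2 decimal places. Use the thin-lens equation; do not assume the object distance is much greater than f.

16.84 m

W: 4.44 m = 4440 mm.
Magnification m = h/W = dᵢ/dₒ; combined with 1/f = 1/dₒ + 1/dᵢ this gives dₒ = f·(1 + W/h).
dₒ = 25 mm × (1 + 4440/6.6) = 25 × 673.7273 ≈ 16843.182 mm = 16.8432 m.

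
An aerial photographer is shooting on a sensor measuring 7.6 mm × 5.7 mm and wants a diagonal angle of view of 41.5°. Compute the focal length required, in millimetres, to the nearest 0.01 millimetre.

Sensor diagonal = √(7.6² + 5.7²) = √90.2500 ≈ 9.5000 mm.
From α = 2·arctan(d/2f) we get f = d / (2·tan(α/2)).
With d = 9.5000 mm and α/2 = 20.75°, tan(α/2) ≈ 0.37887, so f ≈ 9.5000 / 0.75773 ≈ 12.5374 mm.

12.54 mm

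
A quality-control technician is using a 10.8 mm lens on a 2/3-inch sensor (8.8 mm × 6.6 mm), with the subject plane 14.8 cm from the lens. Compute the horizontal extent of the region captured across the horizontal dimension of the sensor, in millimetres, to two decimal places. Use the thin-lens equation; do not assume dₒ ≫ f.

dₒ: 14.8 cm = 148 mm.
Similar triangles through the lens centre give W/dₒ = w/dᵢ; with 1/f = 1/dₒ + 1/dᵢ this gives W = w·(dₒ − f)/f.
W = 8.8 mm × (148 − 10.8) / 10.8 = 8.8 × 12.7037 ≈ 111.793 mm.

111.79 mm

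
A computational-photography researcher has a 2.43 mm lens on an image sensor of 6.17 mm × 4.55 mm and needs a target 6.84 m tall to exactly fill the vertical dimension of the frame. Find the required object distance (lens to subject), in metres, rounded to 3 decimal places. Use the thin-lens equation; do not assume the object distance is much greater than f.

W: 6.84 m = 6840 mm.
Magnification m = h/W = dᵢ/dₒ; combined with 1/f = 1/dₒ + 1/dᵢ this gives dₒ = f·(1 + W/h).
dₒ = 2.43 mm × (1 + 6840/4.55) = 2.43 × 1504.2967 ≈ 3655.441 mm = 3.65544 m.

3.655 m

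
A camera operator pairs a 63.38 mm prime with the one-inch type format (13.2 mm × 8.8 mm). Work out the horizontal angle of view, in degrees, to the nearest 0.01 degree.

Angle of view α = 2·arctan(w/2f) with w = 13.2 mm and f = 63.38 mm.
w/2f = 0.10413; arctan(0.10413) ≈ 5.9450°, so α ≈ 11.8900°.

11.89°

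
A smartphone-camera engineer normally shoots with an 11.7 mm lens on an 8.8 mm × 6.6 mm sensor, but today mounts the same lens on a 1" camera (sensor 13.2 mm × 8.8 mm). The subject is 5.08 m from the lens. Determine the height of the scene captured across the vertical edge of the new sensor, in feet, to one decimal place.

12.5 ft

The focal length stays 11.7 mm; the relevant sensor dimension is now h = 8.8 mm. Object distance dₒ = 5.08 m = 5080 mm.
Thin-lens field height W = h·(dₒ − f)/f = 8.8 × (5080 − 11.7)/11.7 ≈ 3812.055 mm = 3812.055/304.8 ft = 12.5067 ft.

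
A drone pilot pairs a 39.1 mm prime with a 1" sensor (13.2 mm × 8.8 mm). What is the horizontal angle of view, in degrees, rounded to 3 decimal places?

Angle of view α = 2·arctan(w/2f) with w = 13.2 mm and f = 39.1 mm.
w/2f = 0.16880; arctan(0.16880) ≈ 9.5811°, so α ≈ 19.1622°.

19.162°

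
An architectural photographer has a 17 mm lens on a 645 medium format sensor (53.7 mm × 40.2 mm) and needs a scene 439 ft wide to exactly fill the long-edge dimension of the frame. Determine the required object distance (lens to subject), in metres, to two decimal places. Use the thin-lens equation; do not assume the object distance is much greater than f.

W: 439 ft × 304.8 mm/ft = 133807.20 mm.
Magnification m = w/W = dᵢ/dₒ; combined with 1/f = 1/dₒ + 1/dᵢ this gives dₒ = f·(1 + W/w).
dₒ = 17 mm × (1 + 133807/53.7) = 17 × 2492.7541 ≈ 42376.820 mm = 42.3768 m.

42.38 m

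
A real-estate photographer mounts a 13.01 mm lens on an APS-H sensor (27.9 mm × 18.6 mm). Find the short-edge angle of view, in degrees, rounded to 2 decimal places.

71.12°

Angle of view α = 2·arctan(h/2f) with h = 18.6 mm and f = 13.01 mm.
h/2f = 0.71483; arctan(0.71483) ≈ 35.5585°, so α ≈ 71.1170°.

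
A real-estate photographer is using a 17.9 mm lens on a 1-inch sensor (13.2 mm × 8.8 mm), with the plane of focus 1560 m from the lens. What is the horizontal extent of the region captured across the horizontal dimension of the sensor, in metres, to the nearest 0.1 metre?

dₒ: 1560 m = 1.56e+06 mm.
Similar triangles through the lens centre give W/dₒ = w/dᵢ; with 1/f = 1/dₒ + 1/dᵢ this gives W = w·(dₒ − f)/f.
W = 13.2 mm × (1.56e+06 − 17.9) / 17.9 = 13.2 × 87149.8380 ≈ 1150377.861 mm = 1150.38 m.

1150.4 m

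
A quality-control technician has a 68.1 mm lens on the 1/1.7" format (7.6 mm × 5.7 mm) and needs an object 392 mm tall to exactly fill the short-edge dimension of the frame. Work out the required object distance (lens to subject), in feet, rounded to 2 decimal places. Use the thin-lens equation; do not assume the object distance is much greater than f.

Magnification m = h/W = dᵢ/dₒ; combined with 1/f = 1/dₒ + 1/dᵢ this gives dₒ = f·(1 + W/h).
dₒ = 68.1 mm × (1 + 392/5.7) = 68.1 × 69.7719 ≈ 4751.468 mm = 4751.468/304.8 ft = 15.5888 ft.

15.59 ft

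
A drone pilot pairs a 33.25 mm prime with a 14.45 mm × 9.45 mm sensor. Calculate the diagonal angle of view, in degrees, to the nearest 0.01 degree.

Sensor diagonal = √(14.45² + 9.45²) = √298.1050 ≈ 17.2657 mm.
Angle of view α = 2·arctan(d/2f) with d = 17.2657 mm and f = 33.25 mm.
d/2f = 0.25963; arctan(0.25963) ≈ 14.5546°, so α ≈ 29.1092°.

29.11°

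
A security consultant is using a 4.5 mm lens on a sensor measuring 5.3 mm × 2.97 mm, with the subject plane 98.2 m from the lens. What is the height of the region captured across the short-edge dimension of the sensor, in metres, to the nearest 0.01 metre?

dₒ: 98.2 m = 98200 mm.
Similar triangles through the lens centre give W/dₒ = h/dᵢ; with 1/f = 1/dₒ + 1/dᵢ this gives W = h·(dₒ − f)/f.
W = 2.97 mm × (98200 − 4.5) / 4.5 = 2.97 × 21821.2222 ≈ 64809.030 mm = 64.809 m.

64.81 m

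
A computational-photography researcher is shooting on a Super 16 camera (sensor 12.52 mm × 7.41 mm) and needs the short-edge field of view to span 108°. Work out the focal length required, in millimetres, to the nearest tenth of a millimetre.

2.7 mm

From α = 2·arctan(h/2f) we get f = h / (2·tan(α/2)).
With h = 7.41 mm and α/2 = 54°, tan(α/2) ≈ 1.37638, so f ≈ 7.41 / 2.75276 ≈ 2.6918 mm.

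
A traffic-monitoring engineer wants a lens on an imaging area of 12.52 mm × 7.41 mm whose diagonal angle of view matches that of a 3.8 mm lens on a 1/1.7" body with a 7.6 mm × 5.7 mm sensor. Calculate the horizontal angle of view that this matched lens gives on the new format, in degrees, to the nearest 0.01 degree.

Sensor diagonal = √(7.6² + 5.7²) = √90.2500 ≈ 9.5000 mm.
Sensor diagonal = √(12.52² + 7.41²) = √211.6585 ≈ 14.5485 mm.
Equal diagonal AOV ⇒ f₂ = f₁ · 14.5485/9.5000 = 3.8 × 1.53142 ≈ 5.8194 mm.
Horizontal AOV on the new format = 2·arctan(12.52 / (2 × 5.8194)) = 2·arctan(1.07571) ≈ 94.1780°.

94.18°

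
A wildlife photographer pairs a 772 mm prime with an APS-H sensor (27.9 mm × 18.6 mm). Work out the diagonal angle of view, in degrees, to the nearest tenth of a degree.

2.5°

Sensor diagonal = √(27.9² + 18.6²) = √1124.3700 ≈ 33.5316 mm.
Angle of view α = 2·arctan(d/2f) with d = 33.5316 mm and f = 772 mm.
d/2f = 0.02172; arctan(0.02172) ≈ 1.2441°, so α ≈ 2.4882°.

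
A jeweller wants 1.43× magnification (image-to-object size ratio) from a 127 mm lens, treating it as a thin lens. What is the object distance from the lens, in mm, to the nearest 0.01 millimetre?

215.81 mm

With m = dᵢ/dₒ and 1/f = 1/dₒ + 1/dᵢ, substituting dᵢ = m·dₒ gives 1/f = (1 + 1/m)/dₒ, hence dₒ = f·(1 + 1/m).
dₒ = 127 × (1 + 1/1.43) = 127 × 1.69930 ≈ 215.811 mm.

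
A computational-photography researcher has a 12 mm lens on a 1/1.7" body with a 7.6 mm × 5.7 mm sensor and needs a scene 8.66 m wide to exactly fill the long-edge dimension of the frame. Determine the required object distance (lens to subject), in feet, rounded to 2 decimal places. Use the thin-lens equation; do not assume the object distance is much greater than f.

44.90 ft

W: 8.66 m = 8660 mm.
Magnification m = w/W = dᵢ/dₒ; combined with 1/f = 1/dₒ + 1/dᵢ this gives dₒ = f·(1 + W/w).
dₒ = 12 mm × (1 + 8660/7.6) = 12 × 1140.4737 ≈ 13685.684 mm = 13685.684/304.8 ft = 44.9005 ft.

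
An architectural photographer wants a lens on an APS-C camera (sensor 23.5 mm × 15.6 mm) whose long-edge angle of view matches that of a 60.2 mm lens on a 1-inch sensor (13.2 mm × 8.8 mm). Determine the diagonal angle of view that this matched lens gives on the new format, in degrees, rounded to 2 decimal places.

Equal long-edge AOV ⇒ f₂ = f₁ · 23.5/13.2 = 60.2 × 1.78030 ≈ 107.1742 mm.
Sensor diagonal = √(23.5² + 15.6²) = √795.6100 ≈ 28.2066 mm.
Diagonal AOV on the new format = 2·arctan(28.2066 / (2 × 107.1742)) = 2·arctan(0.13159) ≈ 14.9932°.

14.99°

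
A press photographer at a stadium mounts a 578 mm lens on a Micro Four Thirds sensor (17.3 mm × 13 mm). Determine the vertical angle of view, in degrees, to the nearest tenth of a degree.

1.3°

Angle of view α = 2·arctan(h/2f) with h = 13 mm and f = 578 mm.
h/2f = 0.01125; arctan(0.01125) ≈ 0.6443°, so α ≈ 1.2886°.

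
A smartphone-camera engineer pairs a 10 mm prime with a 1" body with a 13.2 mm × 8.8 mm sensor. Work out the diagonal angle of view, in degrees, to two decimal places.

Sensor diagonal = √(13.2² + 8.8²) = √251.6800 ≈ 15.8644 mm.
Angle of view α = 2·arctan(d/2f) with d = 15.8644 mm and f = 10 mm.
d/2f = 0.79322; arctan(0.79322) ≈ 38.4222°, so α ≈ 76.8444°.

76.84°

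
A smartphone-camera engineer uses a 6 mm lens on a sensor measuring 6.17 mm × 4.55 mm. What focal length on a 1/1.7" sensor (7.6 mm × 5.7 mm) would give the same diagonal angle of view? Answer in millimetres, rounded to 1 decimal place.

7.4 mm

Sensor diagonal = √(6.17² + 4.55²) = √58.7714 ≈ 7.6663 mm.
Sensor diagonal = √(7.6² + 5.7²) = √90.2500 ≈ 9.5000 mm.
Equal angle of view means equal diagonal/f ratio, so f₂ = f₁ · (diagonal₂/diagonal₁) = 6 × 9.5000/7.6663.
f₂ = 6 × 1.23920 ≈ 7.435 mm.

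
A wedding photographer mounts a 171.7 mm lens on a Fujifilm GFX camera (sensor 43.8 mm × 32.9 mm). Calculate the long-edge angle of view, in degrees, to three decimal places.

Angle of view α = 2·arctan(w/2f) with w = 43.8 mm and f = 171.7 mm.
w/2f = 0.12755; arctan(0.12755) ≈ 7.2687°, so α ≈ 14.5374°.

14.537°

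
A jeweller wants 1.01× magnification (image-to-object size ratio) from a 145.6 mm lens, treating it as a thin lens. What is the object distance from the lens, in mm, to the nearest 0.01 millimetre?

289.76 mm

With m = dᵢ/dₒ and 1/f = 1/dₒ + 1/dᵢ, substituting dᵢ = m·dₒ gives 1/f = (1 + 1/m)/dₒ, hence dₒ = f·(1 + 1/m).
dₒ = 145.6 × (1 + 1/1.01) = 145.6 × 1.99010 ≈ 289.758 mm.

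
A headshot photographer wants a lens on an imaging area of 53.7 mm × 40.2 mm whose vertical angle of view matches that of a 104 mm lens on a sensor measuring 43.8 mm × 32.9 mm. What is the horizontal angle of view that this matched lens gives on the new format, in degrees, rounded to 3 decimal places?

Equal vertical AOV ⇒ f₂ = f₁ · 40.2/32.9 = 104 × 1.22188 ≈ 127.0760 mm.
Horizontal AOV on the new format = 2·arctan(53.7 / (2 × 127.0760)) = 2·arctan(0.21129) ≈ 23.8612°.

23.861°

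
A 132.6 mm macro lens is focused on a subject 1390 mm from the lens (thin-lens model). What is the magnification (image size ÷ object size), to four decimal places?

0.1055×

Thin lens: 1/f = 1/dₒ + 1/dᵢ → 1/dᵢ = 1/132.6 − 1/1390 = 0.0068221 mm⁻¹, so dᵢ ≈ 146.5834 mm.
Magnification m = dᵢ/dₒ = 146.5834/1390 ≈ 0.10546.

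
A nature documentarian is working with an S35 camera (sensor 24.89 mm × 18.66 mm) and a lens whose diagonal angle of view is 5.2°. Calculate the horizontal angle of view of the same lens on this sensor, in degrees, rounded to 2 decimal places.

Sensor diagonal = √(24.89² + 18.66²) = √967.7077 ≈ 31.1080 mm.
From the diagonal AOV: f = 31.1080 / (2·tan(2.6°)) = 31.1080 / 0.09082 ≈ 342.5257 mm.
Horizontal AOV = 2·arctan(24.89 / (2 × 342.5257)) = 2·arctan(0.03633) ≈ 4.1616°.

4.16°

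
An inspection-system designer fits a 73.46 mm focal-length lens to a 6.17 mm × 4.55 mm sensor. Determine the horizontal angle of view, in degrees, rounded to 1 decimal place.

Angle of view α = 2·arctan(w/2f) with w = 6.17 mm and f = 73.46 mm.
w/2f = 0.04200; arctan(0.04200) ≈ 2.4048°, so α ≈ 4.8095°.

4.8°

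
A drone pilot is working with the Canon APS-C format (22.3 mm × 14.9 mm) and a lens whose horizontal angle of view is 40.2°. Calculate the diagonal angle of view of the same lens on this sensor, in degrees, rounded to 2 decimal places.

From the horizontal AOV: f = 22.3 / (2·tan(20.1°)) = 22.3 / 0.73190 ≈ 30.4688 mm.
Sensor diagonal = √(22.3² + 14.9²) = √719.3000 ≈ 26.8198 mm.
Diagonal AOV = 2·arctan(26.8198 / (2 × 30.4688)) = 2·arctan(0.44012) ≈ 47.5104°.

47.51°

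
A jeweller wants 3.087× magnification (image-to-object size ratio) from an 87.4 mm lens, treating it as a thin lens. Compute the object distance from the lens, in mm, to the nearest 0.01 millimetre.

With m = dᵢ/dₒ and 1/f = 1/dₒ + 1/dᵢ, substituting dᵢ = m·dₒ gives 1/f = (1 + 1/m)/dₒ, hence dₒ = f·(1 + 1/m).
dₒ = 87.4 × (1 + 1/3.087) = 87.4 × 1.32394 ≈ 115.712 mm.

115.71 mm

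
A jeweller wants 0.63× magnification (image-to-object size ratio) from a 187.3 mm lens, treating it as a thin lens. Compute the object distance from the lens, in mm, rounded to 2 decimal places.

484.60 mm

With m = dᵢ/dₒ and 1/f = 1/dₒ + 1/dᵢ, substituting dᵢ = m·dₒ gives 1/f = (1 + 1/m)/dₒ, hence dₒ = f·(1 + 1/m).
dₒ = 187.3 × (1 + 1/0.63) = 187.3 × 2.58730 ≈ 484.602 mm.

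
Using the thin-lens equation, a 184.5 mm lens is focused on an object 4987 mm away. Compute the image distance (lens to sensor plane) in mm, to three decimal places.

191.588 mm

1/dᵢ = 1/f − 1/dₒ = 1/184.5 − 1/4987 = 0.0052195 mm⁻¹.
dᵢ = 1/0.0052195 ≈ 191.5880 mm.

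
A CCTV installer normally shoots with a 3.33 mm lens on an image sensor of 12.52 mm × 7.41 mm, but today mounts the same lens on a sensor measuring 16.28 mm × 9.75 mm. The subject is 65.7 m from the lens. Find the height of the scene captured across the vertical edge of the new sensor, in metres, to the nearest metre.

192 m

The focal length stays 3.33 mm; the relevant sensor dimension is now h = 9.75 mm. Object distance dₒ = 65.7 m = 65700 mm.
Thin-lens field height W = h·(dₒ − f)/f = 9.75 × (65700 − 3.33)/3.33 ≈ 192355.115 mm = 192.355 m.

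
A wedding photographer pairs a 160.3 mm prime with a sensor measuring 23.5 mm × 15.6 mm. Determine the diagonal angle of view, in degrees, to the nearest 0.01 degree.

Sensor diagonal = √(23.5² + 15.6²) = √795.6100 ≈ 28.2066 mm.
Angle of view α = 2·arctan(d/2f) with d = 28.2066 mm and f = 160.3 mm.
d/2f = 0.08798; arctan(0.08798) ≈ 5.0280°, so α ≈ 10.0559°.

10.06°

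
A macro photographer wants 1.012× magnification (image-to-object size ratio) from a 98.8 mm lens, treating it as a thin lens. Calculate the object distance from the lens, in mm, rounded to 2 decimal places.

196.43 mm

With m = dᵢ/dₒ and 1/f = 1/dₒ + 1/dᵢ, substituting dᵢ = m·dₒ gives 1/f = (1 + 1/m)/dₒ, hence dₒ = f·(1 + 1/m).
dₒ = 98.8 × (1 + 1/1.012) = 98.8 × 1.98814 ≈ 196.428 mm.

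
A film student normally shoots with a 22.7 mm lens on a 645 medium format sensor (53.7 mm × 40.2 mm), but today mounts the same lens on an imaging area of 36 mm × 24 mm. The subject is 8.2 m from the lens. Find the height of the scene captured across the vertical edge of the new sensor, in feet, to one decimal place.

The focal length stays 22.7 mm; the relevant sensor dimension is now h = 24 mm. Object distance dₒ = 8.2 m = 8200 mm.
Thin-lens field height W = h·(dₒ − f)/f = 24 × (8200 − 22.7)/22.7 ≈ 8645.604 mm = 8645.604/304.8 ft = 28.3648 ft.

28.4 ft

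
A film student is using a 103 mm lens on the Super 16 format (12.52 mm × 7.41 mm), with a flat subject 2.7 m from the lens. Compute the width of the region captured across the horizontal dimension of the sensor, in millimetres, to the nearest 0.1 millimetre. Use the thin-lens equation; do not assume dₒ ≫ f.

315.7 mm

dₒ: 2.7 m = 2700 mm.
Similar triangles through the lens centre give W/dₒ = w/dᵢ; with 1/f = 1/dₒ + 1/dᵢ this gives W = w·(dₒ − f)/f.
W = 12.52 mm × (2700 − 103) / 103 = 12.52 × 25.2136 ≈ 315.674 mm.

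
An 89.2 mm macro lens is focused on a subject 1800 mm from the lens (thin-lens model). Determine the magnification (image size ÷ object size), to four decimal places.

0.0521×

Thin lens: 1/f = 1/dₒ + 1/dᵢ → 1/dᵢ = 1/89.2 − 1/1800 = 0.0106552 mm⁻¹, so dᵢ ≈ 93.8508 mm.
Magnification m = dᵢ/dₒ = 93.8508/1800 ≈ 0.05214.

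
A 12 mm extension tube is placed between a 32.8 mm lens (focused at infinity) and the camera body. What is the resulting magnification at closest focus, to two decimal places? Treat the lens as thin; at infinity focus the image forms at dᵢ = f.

The tube moves the image plane from f to f + e, so dᵢ = 32.8 + 12 = 44.8 mm. Focus is achieved when 1/f = 1/dₒ + 1/dᵢ, giving dₒ = 1/(1/f − 1/(f+e)).
Magnification m = dᵢ/dₒ = (f+e)·(1/f − 1/(f+e)) = e/f = 12/32.8 ≈ 0.3659.

0.37×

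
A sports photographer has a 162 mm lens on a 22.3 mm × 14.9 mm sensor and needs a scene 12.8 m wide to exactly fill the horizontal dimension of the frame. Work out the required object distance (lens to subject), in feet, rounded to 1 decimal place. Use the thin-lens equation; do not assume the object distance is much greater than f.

W: 12.8 m = 12800 mm.
Magnification m = w/W = dᵢ/dₒ; combined with 1/f = 1/dₒ + 1/dᵢ this gives dₒ = f·(1 + W/w).
dₒ = 162 mm × (1 + 12800/22.3) = 162 × 574.9910 ≈ 93148.547 mm = 93148.547/304.8 ft = 305.605 ft.

305.6 ft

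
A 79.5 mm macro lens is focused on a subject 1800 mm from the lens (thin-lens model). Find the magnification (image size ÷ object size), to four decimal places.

0.0462×

Thin lens: 1/f = 1/dₒ + 1/dᵢ → 1/dᵢ = 1/79.5 − 1/1800 = 0.0120231 mm⁻¹, so dᵢ ≈ 83.1735 mm.
Magnification m = dᵢ/dₒ = 83.1735/1800 ≈ 0.04621.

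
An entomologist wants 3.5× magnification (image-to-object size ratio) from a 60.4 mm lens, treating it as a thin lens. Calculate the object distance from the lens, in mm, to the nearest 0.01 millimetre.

77.66 mm

With m = dᵢ/dₒ and 1/f = 1/dₒ + 1/dᵢ, substituting dᵢ = m·dₒ gives 1/f = (1 + 1/m)/dₒ, hence dₒ = f·(1 + 1/m).
dₒ = 60.4 × (1 + 1/3.5) = 60.4 × 1.28571 ≈ 77.657 mm.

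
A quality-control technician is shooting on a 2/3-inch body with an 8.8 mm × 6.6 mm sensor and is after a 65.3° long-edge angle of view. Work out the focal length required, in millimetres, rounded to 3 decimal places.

From α = 2·arctan(w/2f) we get f = w / (2·tan(α/2)).
With w = 8.8 mm and α/2 = 32.65°, tan(α/2) ≈ 0.64076, so f ≈ 8.8 / 1.28151 ≈ 6.8669 mm.

6.867 mm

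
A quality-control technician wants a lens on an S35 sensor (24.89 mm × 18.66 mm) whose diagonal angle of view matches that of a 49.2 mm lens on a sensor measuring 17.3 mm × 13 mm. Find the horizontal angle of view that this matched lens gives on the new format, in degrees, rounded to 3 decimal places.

Sensor diagonal = √(17.3² + 13²) = √468.2900 ≈ 21.6400 mm.
Sensor diagonal = √(24.89² + 18.66²) = √967.7077 ≈ 31.1080 mm.
Equal diagonal AOV ⇒ f₂ = f₁ · 31.1080/21.6400 = 49.2 × 1.43752 ≈ 70.7261 mm.
Horizontal AOV on the new format = 2·arctan(24.89 / (2 × 70.7261)) = 2·arctan(0.17596) ≈ 19.9593°.

19.959°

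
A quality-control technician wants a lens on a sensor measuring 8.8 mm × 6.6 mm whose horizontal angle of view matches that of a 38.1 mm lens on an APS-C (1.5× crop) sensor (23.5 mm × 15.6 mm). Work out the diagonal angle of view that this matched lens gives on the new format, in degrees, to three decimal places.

42.163°

Equal horizontal AOV ⇒ f₂ = f₁ · 8.8/23.5 = 38.1 × 0.37447 ≈ 14.2672 mm.
Sensor diagonal = √(8.8² + 6.6²) = √121.0000 ≈ 11.0000 mm.
Diagonal AOV on the new format = 2·arctan(11.0000 / (2 × 14.2672)) = 2·arctan(0.38550) ≈ 42.1632°.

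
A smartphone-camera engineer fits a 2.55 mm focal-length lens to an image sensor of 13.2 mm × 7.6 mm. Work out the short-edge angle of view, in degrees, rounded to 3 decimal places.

112.273°

Angle of view α = 2·arctan(h/2f) with h = 7.6 mm and f = 2.55 mm.
h/2f = 1.49020; arctan(1.49020) ≈ 56.1363°, so α ≈ 112.2726°.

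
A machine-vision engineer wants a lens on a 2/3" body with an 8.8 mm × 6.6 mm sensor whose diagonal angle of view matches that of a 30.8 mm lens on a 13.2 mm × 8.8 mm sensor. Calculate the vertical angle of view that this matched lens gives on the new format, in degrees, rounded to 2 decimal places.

17.57°

Sensor diagonal = √(13.2² + 8.8²) = √251.6800 ≈ 15.8644 mm.
Sensor diagonal = √(8.8² + 6.6²) = √121.0000 ≈ 11.0000 mm.
Equal diagonal AOV ⇒ f₂ = f₁ · 11.0000/15.8644 = 30.8 × 0.69338 ≈ 21.3560 mm.
Vertical AOV on the new format = 2·arctan(6.6 / (2 × 21.3560)) = 2·arctan(0.15452) ≈ 17.5682°.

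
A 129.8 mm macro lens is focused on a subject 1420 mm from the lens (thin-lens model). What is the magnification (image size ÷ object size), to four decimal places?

Thin lens: 1/f = 1/dₒ + 1/dᵢ → 1/dᵢ = 1/129.8 − 1/1420 = 0.0069999 mm⁻¹, so dᵢ ≈ 142.8585 mm.
Magnification m = dᵢ/dₒ = 142.8585/1420 ≈ 0.10060.

0.1006×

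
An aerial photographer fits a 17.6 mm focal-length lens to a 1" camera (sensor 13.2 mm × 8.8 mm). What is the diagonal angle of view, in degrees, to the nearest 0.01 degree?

Sensor diagonal = √(13.2² + 8.8²) = √251.6800 ≈ 15.8644 mm.
Angle of view α = 2·arctan(d/2f) with d = 15.8644 mm and f = 17.6 mm.
d/2f = 0.45069; arctan(0.45069) ≈ 24.2608°, so α ≈ 48.5216°.

48.52°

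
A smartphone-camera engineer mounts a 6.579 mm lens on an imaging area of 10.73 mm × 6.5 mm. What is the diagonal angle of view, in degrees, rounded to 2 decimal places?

87.27°

Sensor diagonal = √(10.73² + 6.5²) = √157.3829 ≈ 12.5452 mm.
Angle of view α = 2·arctan(d/2f) with d = 12.5452 mm and f = 6.579 mm.
d/2f = 0.95343; arctan(0.95343) ≈ 43.6343°, so α ≈ 87.2687°.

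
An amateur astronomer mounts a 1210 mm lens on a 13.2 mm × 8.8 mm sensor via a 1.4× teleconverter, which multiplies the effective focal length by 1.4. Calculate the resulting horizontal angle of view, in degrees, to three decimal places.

0.446°

Effective focal length f = 1210 × 1.4 = 1694 mm.
α = 2·arctan(13.2 / (2 × 1694)) = 2·arctan(0.00390) ≈ 0.4465°.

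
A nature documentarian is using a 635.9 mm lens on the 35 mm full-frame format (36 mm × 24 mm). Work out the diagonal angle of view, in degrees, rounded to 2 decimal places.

Sensor diagonal = √(36² + 24²) = √1872.0000 ≈ 43.2666 mm.
Angle of view α = 2·arctan(d/2f) with d = 43.2666 mm and f = 635.9 mm.
d/2f = 0.03402; arctan(0.03402) ≈ 1.9485°, so α ≈ 3.8969°.

3.90°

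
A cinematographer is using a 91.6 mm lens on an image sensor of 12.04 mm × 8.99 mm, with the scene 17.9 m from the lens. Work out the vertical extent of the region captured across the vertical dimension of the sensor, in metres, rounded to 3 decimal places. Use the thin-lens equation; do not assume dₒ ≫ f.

dₒ: 17.9 m = 17900 mm.
Similar triangles through the lens centre give W/dₒ = h/dᵢ; with 1/f = 1/dₒ + 1/dᵢ this gives W = h·(dₒ − f)/f.
W = 8.99 mm × (17900 − 91.6) / 91.6 = 8.99 × 194.4148 ≈ 1747.789 mm = 1.74779 m.

1.748 m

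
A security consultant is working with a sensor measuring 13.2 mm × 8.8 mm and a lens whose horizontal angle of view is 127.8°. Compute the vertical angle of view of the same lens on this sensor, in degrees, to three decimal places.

From the horizontal AOV: f = 13.2 / (2·tan(63.9°)) = 13.2 / 4.08251 ≈ 3.2333 mm.
Vertical AOV = 2·arctan(8.8 / (2 × 3.2333)) = 2·arctan(1.36084) ≈ 107.3800°.

107.380°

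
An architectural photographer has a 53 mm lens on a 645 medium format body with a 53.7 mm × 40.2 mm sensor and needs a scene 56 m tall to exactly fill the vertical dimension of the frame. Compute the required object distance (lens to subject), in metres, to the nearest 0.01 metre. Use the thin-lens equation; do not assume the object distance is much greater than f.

W: 56 m = 56000 mm.
Magnification m = h/W = dᵢ/dₒ; combined with 1/f = 1/dₒ + 1/dᵢ this gives dₒ = f·(1 + W/h).
dₒ = 53 mm × (1 + 56000/40.2) = 53 × 1394.0348 ≈ 73883.846 mm = 73.8838 m.

73.88 m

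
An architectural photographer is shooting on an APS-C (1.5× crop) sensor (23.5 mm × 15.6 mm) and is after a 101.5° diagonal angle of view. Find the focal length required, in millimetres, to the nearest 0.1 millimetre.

Sensor diagonal = √(23.5² + 15.6²) = √795.6100 ≈ 28.2066 mm.
From α = 2·arctan(d/2f) we get f = d / (2·tan(α/2)).
With d = 28.2066 mm and α/2 = 50.75°, tan(α/2) ≈ 1.22394, so f ≈ 28.2066 / 2.44788 ≈ 11.5229 mm.

11.5 mm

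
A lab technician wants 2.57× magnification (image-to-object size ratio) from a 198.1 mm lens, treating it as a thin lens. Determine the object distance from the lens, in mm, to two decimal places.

With m = dᵢ/dₒ and 1/f = 1/dₒ + 1/dᵢ, substituting dᵢ = m·dₒ gives 1/f = (1 + 1/m)/dₒ, hence dₒ = f·(1 + 1/m).
dₒ = 198.1 × (1 + 1/2.57) = 198.1 × 1.38911 ≈ 275.182 mm.

275.18 mm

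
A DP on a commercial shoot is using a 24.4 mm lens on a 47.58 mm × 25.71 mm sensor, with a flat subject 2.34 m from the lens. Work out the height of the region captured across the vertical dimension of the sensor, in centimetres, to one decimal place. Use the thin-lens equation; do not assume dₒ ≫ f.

244.0 cm

dₒ: 2.34 m = 2340 mm.
Similar triangles through the lens centre give W/dₒ = h/dᵢ; with 1/f = 1/dₒ + 1/dᵢ this gives W = h·(dₒ − f)/f.
W = 25.71 mm × (2340 − 24.4) / 24.4 = 25.71 × 94.9016 ≈ 2439.921 mm = 243.992 cm.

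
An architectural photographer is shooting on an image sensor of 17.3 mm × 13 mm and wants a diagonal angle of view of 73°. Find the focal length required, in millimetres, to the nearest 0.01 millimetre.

Sensor diagonal = √(17.3² + 13²) = √468.2900 ≈ 21.6400 mm.
From α = 2·arctan(d/2f) we get f = d / (2·tan(α/2)).
With d = 21.6400 mm and α/2 = 36.5°, tan(α/2) ≈ 0.73996, so f ≈ 21.6400 / 1.47992 ≈ 14.6224 mm.

14.62 mm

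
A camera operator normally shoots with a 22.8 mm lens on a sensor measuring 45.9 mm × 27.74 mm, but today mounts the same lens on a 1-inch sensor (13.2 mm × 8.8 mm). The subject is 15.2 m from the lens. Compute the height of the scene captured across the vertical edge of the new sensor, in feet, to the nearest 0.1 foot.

The focal length stays 22.8 mm; the relevant sensor dimension is now h = 8.8 mm. Object distance dₒ = 15.2 m = 15200 mm.
Thin-lens field height W = h·(dₒ − f)/f = 8.8 × (15200 − 22.8)/22.8 ≈ 5857.867 mm = 5857.867/304.8 ft = 19.2187 ft.

19.2 ft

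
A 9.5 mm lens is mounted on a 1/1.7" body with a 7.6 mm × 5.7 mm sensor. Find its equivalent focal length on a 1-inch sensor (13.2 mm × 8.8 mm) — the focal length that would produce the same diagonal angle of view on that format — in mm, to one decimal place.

15.9 mm

Sensor diagonal = √(7.6² + 5.7²) = √90.2500 ≈ 9.5000 mm.
Sensor diagonal = √(13.2² + 8.8²) = √251.6800 ≈ 15.8644 mm.
Equal angle of view means equal diagonal/f ratio, so f₂ = f₁ · (diagonal₂/diagonal₁) = 9.5 × 15.8644/9.5000.
f₂ = 9.5 × 1.66994 ≈ 15.864 mm.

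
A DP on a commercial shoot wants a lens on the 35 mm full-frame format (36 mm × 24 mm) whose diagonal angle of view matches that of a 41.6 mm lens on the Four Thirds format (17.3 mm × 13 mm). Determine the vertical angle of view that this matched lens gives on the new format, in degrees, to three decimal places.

16.419°

Sensor diagonal = √(17.3² + 13²) = √468.2900 ≈ 21.6400 mm.
Sensor diagonal = √(36² + 24²) = √1872.0000 ≈ 43.2666 mm.
Equal diagonal AOV ⇒ f₂ = f₁ · 43.2666/21.6400 = 41.6 × 1.99938 ≈ 83.1742 mm.
Vertical AOV on the new format = 2·arctan(24 / (2 × 83.1742)) = 2·arctan(0.14428) ≈ 16.4194°.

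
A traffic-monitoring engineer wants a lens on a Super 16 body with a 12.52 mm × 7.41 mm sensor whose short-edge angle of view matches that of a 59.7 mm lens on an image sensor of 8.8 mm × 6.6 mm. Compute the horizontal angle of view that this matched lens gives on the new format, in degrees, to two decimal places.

10.67°

Equal short-edge AOV ⇒ f₂ = f₁ · 7.41/6.6 = 59.7 × 1.12273 ≈ 67.0268 mm.
Horizontal AOV on the new format = 2·arctan(12.52 / (2 × 67.0268)) = 2·arctan(0.09340) ≈ 10.6714°.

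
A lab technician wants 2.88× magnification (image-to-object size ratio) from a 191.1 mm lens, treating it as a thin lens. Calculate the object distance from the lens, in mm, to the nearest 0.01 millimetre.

With m = dᵢ/dₒ and 1/f = 1/dₒ + 1/dᵢ, substituting dᵢ = m·dₒ gives 1/f = (1 + 1/m)/dₒ, hence dₒ = f·(1 + 1/m).
dₒ = 191.1 × (1 + 1/2.88) = 191.1 × 1.34722 ≈ 257.454 mm.

257.45 mm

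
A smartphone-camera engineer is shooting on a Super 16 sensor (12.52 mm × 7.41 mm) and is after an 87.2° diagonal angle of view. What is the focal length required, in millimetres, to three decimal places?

Sensor diagonal = √(12.52² + 7.41²) = √211.6585 ≈ 14.5485 mm.
From α = 2·arctan(d/2f) we get f = d / (2·tan(α/2)).
With d = 14.5485 mm and α/2 = 43.6°, tan(α/2) ≈ 0.95229, so f ≈ 14.5485 / 1.90457 ≈ 7.6387 mm.

7.639 mm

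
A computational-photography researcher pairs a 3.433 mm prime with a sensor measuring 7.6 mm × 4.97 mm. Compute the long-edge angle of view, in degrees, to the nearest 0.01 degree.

95.81°

Angle of view α = 2·arctan(w/2f) with w = 7.6 mm and f = 3.433 mm.
w/2f = 1.10690; arctan(1.10690) ≈ 47.9047°, so α ≈ 95.8094°.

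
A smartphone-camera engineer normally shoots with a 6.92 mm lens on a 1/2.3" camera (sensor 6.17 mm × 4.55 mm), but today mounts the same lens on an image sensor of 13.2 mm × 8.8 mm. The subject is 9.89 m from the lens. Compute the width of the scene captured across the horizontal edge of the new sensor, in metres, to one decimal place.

18.9 m

The focal length stays 6.92 mm; the relevant sensor dimension is now w = 13.2 mm. Object distance dₒ = 9.89 m = 9890 mm.
Thin-lens field width W = w·(dₒ − f)/f = 13.2 × (9890 − 6.92)/6.92 ≈ 18852.118 mm = 18.8521 m.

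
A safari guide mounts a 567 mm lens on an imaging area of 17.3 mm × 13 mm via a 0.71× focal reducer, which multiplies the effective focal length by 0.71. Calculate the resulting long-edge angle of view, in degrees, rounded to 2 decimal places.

2.46°

Effective focal length f = 567 × 0.71 = 402.57 mm.
α = 2·arctan(17.3 / (2 × 402.57)) = 2·arctan(0.02149) ≈ 2.4618°.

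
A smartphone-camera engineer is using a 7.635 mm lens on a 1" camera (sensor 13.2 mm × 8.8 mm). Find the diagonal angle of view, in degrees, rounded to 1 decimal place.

Sensor diagonal = √(13.2² + 8.8²) = √251.6800 ≈ 15.8644 mm.
Angle of view α = 2·arctan(d/2f) with d = 15.8644 mm and f = 7.635 mm.
d/2f = 1.03893; arctan(1.03893) ≈ 46.0938°, so α ≈ 92.1875°.

92.2°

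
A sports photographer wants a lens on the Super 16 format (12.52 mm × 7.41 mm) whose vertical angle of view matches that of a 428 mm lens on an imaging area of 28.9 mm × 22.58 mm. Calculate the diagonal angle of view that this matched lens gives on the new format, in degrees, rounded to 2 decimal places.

Equal vertical AOV ⇒ f₂ = f₁ · 7.41/22.58 = 428 × 0.32817 ≈ 140.4553 mm.
Sensor diagonal = √(12.52² + 7.41²) = √211.6585 ≈ 14.5485 mm.
Diagonal AOV on the new format = 2·arctan(14.5485 / (2 × 140.4553)) = 2·arctan(0.05179) ≈ 5.9295°.

5.93°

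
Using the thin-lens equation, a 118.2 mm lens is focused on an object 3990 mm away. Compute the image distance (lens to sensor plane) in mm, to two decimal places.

1/dᵢ = 1/f − 1/dₒ = 1/118.2 − 1/3990 = 0.0082096 mm⁻¹.
dᵢ = 1/0.0082096 ≈ 121.8085 mm.

121.81 mm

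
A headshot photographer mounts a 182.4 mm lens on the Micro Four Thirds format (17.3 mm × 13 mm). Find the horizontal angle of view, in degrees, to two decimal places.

5.43°

Angle of view α = 2·arctan(w/2f) with w = 17.3 mm and f = 182.4 mm.
w/2f = 0.04742; arctan(0.04742) ≈ 2.7151°, so α ≈ 5.4302°.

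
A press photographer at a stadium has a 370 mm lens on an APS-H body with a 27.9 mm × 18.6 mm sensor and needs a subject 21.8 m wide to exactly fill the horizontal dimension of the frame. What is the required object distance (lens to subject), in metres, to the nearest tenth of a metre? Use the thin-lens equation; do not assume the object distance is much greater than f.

289.5 m

W: 21.8 m = 21800 mm.
Magnification m = w/W = dᵢ/dₒ; combined with 1/f = 1/dₒ + 1/dᵢ this gives dₒ = f·(1 + W/w).
dₒ = 370 mm × (1 + 21800/27.9) = 370 × 782.3620 ≈ 289473.943 mm = 289.474 m.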